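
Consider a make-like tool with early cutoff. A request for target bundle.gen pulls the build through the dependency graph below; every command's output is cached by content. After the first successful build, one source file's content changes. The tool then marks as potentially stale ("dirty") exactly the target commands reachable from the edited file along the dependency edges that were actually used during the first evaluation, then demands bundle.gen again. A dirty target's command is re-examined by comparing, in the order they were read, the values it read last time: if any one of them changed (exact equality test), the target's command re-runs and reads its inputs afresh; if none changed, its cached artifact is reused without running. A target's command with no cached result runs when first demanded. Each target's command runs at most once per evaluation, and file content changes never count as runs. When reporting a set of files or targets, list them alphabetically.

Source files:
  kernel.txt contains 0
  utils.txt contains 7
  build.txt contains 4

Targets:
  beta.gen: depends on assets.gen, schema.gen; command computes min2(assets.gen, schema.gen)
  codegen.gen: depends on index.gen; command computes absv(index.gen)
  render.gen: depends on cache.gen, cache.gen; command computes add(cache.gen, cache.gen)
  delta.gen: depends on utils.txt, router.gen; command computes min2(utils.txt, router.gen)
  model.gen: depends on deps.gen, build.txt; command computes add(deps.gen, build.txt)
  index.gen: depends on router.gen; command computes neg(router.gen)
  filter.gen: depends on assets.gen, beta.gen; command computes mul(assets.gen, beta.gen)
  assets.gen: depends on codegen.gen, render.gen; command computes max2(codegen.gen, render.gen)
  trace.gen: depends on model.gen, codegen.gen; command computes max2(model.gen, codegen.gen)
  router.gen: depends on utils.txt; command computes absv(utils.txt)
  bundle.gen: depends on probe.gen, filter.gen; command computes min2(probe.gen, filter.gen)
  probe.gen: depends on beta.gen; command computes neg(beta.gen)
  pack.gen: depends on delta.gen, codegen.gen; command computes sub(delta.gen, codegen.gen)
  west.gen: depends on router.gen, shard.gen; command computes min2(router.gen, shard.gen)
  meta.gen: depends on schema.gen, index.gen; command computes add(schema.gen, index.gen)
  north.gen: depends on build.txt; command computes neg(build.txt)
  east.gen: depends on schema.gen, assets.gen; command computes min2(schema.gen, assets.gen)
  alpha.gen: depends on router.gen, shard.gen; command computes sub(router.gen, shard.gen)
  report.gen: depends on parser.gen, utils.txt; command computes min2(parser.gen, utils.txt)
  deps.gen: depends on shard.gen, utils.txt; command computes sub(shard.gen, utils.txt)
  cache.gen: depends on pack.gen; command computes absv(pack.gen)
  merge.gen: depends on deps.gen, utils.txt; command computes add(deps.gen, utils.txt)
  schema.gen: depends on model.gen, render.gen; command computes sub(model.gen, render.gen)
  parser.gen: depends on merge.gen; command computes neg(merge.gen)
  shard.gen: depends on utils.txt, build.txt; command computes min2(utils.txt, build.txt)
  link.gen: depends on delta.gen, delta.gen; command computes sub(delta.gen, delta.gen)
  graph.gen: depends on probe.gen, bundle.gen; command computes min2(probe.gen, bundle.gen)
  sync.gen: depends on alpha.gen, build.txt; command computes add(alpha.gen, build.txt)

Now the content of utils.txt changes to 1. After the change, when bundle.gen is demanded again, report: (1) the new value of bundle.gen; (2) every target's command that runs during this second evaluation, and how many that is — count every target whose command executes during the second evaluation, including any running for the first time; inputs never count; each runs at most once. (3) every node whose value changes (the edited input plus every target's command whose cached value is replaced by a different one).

Demanding bundle.gen again yields -1.
13 target commands run: assets.gen, beta.gen, bundle.gen, codegen.gen, delta.gen, deps.gen, filter.gen, index.gen, model.gen, pack.gen, router.gen, schema.gen, shard.gen.
The nodes whose values change: assets.gen, codegen.gen, delta.gen, deps.gen, filter.gen, index.gen, model.gen, router.gen, schema.gen, shard.gen, utils.txt.
Note where the cutoff bites: cache.gen is checked, finds nothing changed, and keeps its cache.

First demand of the output computes:
  router.gen = absv(7) = 7
  delta.gen = min2(7, 7) = 7
  index.gen = neg(7) = -7
  codegen.gen = absv(-7) = 7
  pack.gen = sub(7, 7) = 0
  cache.gen = absv(0) = 0
  render.gen = add(0, 0) = 0
  assets.gen = max2(7, 0) = 7
  shard.gen = min2(7, 4) = 4
  deps.gen = sub(4, 7) = -3
  model.gen = add(-3, 4) = 1
  schema.gen = sub(1, 0) = 1
  beta.gen = min2(7, 1) = 1
  filter.gen = mul(7, 1) = 7
  probe.gen = neg(1) = -1
  bundle.gen = min2(-1, 7) = -1

After the edit, cleaning proceeds:
  router.gen: a read changed (utils.txt 7->1) — executes, giving 1.
  delta.gen: a read changed (utils.txt 7->1; router.gen 7->1) — executes, giving 1.
  index.gen: a read changed (router.gen 7->1) — executes, giving -1.
  codegen.gen: a read changed (index.gen -7->-1) — executes, giving 1.
  pack.gen: a read changed (delta.gen 7->1; codegen.gen 7->1) — executes, giving 0 — identical to its old value.
  cache.gen: dirty, but its reads are unchanged (pack.gen unchanged); cached 0 stands.
  render.gen: dirty, but its reads are unchanged (cache.gen unchanged, cache.gen unchanged); cached 0 stands.
  assets.gen: a read changed (codegen.gen 7->1) — executes, giving 1.
  shard.gen: a read changed (utils.txt 7->1) — executes, giving 1.
  deps.gen: a read changed (shard.gen 4->1; utils.txt 7->1) — executes, giving 0.
  model.gen: a read changed (deps.gen -3->0) — executes, giving 4.
  schema.gen: a read changed (model.gen 1->4) — executes, giving 4.
  beta.gen: a read changed (assets.gen 7->1; schema.gen 1->4) — executes, giving 1 — identical to its old value.
  filter.gen: a read changed (assets.gen 7->1) — executes, giving 1.
  probe.gen: dirty, but its reads are unchanged (beta.gen unchanged); cached -1 stands.
  bundle.gen: a read changed (filter.gen 7->1) — executes, giving -1 — identical to its old value.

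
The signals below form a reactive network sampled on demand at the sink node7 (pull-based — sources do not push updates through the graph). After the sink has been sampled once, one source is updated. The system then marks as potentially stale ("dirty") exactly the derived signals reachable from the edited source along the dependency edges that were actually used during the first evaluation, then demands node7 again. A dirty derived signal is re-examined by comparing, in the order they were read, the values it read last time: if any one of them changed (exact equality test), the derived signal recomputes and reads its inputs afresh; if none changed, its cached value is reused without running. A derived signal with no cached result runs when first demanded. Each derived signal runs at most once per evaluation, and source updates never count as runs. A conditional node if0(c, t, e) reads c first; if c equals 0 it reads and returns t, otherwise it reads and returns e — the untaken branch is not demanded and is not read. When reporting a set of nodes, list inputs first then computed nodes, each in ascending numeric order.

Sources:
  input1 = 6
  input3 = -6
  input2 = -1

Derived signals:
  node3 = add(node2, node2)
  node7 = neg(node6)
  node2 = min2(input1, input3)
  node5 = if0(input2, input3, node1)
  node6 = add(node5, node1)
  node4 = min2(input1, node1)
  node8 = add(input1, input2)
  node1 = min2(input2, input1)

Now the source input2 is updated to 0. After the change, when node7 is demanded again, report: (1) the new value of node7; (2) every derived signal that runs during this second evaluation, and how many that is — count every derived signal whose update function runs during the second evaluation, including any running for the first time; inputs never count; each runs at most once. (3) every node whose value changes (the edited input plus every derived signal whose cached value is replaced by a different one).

node7 now evaluates to 6.
Run set: node1, node5, node6, node7 (4 run).
Changed values: input2, node1, node5, node6, node7.

Initial pass — values computed on the first demand:
  node1 = min2(-1, 6) = -1
  node5 = if0(input2=-1 -> else branch node1) = -1
  node6 = add(-1, -1) = -2
  node7 = neg(-2) = 2

Second demand — change propagation:
  node1: re-runs because input2 -1->0; new result 0.
  node5: re-runs because input2 -1->0; node1 -1->0; new result -6.
  node6: re-runs because node5 -1->-6; node1 -1->0; new result -6.
  node7: re-runs because node6 -2->-6; new result 6.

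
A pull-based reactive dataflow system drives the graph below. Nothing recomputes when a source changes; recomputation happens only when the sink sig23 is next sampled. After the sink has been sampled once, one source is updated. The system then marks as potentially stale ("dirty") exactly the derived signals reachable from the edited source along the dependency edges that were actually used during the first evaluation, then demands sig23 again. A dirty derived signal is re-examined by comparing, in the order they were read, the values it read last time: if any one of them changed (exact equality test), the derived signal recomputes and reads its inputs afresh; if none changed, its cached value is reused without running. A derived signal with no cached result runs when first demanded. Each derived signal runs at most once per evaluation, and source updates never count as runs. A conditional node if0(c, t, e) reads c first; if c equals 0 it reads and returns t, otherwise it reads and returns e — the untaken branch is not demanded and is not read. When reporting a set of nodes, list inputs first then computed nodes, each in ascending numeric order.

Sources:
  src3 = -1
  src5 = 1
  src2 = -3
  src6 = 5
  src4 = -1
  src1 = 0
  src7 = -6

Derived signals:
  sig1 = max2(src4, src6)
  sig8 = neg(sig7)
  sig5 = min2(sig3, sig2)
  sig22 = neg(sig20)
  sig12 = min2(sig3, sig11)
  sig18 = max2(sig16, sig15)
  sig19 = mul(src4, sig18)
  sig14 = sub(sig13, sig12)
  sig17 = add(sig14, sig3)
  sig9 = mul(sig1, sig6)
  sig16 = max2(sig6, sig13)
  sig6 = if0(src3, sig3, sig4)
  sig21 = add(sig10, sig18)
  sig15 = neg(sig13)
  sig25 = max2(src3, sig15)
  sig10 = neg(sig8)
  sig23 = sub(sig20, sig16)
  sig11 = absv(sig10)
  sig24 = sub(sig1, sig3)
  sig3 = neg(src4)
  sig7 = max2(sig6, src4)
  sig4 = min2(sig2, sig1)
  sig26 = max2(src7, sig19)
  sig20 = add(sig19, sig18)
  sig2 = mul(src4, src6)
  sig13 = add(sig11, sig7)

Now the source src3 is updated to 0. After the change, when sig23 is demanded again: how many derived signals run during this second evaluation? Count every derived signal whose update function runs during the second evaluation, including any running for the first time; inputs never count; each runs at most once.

Derived signals that run: sig3, sig6, sig7, sig8, sig10, sig11, sig13, sig15, sig16, sig18, sig19, sig20, sig23 — 13 in total.
Key observation: a condition flipped, so demand reaches new nodes — sig3 runs for the first time.

First evaluation (everything demanded from the output):
  sig1 = max2(-1, 5) = 5
  sig2 = mul(-1, 5) = -5
  sig4 = min2(-5, 5) = -5
  sig6 = if0(src3=-1 -> else branch sig4) = -5
  sig7 = max2(-5, -1) = -1
  sig8 = neg(-1) = 1
  sig10 = neg(1) = -1
  sig11 = absv(-1) = 1
  sig13 = add(1, -1) = 0
  sig15 = neg(0) = 0
  sig16 = max2(-5, 0) = 0
  sig18 = max2(0, 0) = 0
  sig19 = mul(-1, 0) = 0
  sig20 = add(0, 0) = 0
  sig23 = sub(0, 0) = 0

Propagation after the edit:
  sig3: demanded for the first time — runs, produces 1.
  sig6: runs — src3 -1->0; result 1.
  sig7: runs — sig6 -5->1; result 1.
  sig8: runs — sig7 -1->1; result -1.
  sig10: runs — sig8 1->-1; result 1.
  sig11: runs — sig10 -1->1; result 1 (same value as before).
  sig13: runs — sig7 -1->1; result 2.
  sig15: runs — sig13 0->2; result -2.
  sig16: runs — sig6 -5->1; sig13 0->2; result 2.
  sig18: runs — sig16 0->2; sig15 0->-2; result 2.
  sig19: runs — sig18 0->2; result -2.
  sig20: runs — sig19 0->-2; sig18 0->2; result 0 (same value as before).
  sig23: runs — sig16 0->2; result -2.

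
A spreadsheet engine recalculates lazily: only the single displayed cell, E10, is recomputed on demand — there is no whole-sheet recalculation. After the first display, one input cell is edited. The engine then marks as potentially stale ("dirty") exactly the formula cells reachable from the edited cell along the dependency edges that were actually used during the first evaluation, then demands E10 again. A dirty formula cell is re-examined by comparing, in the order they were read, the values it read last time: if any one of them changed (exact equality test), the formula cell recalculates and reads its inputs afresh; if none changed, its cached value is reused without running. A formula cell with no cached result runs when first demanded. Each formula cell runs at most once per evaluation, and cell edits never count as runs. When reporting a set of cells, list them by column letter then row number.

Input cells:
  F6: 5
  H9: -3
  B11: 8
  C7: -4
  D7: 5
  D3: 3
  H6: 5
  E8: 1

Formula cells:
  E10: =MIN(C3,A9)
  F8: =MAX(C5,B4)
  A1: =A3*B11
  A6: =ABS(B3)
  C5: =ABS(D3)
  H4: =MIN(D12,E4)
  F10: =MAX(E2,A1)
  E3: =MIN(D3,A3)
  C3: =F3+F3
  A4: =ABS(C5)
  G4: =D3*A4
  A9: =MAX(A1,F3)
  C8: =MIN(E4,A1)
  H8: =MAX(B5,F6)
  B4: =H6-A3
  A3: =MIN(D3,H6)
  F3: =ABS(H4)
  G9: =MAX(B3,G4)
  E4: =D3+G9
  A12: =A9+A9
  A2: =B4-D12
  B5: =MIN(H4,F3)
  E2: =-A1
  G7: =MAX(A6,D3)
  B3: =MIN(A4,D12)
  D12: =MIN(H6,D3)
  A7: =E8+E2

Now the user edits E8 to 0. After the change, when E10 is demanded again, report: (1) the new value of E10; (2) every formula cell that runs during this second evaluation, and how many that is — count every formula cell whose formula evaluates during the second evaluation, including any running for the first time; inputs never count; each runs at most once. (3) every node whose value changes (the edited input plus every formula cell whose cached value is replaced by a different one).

First evaluation (everything demanded from the output):
  A3 = MIN(3, 5) = 3
  A1 = 3 * 8 = 24
  C5 = ABS(3) = 3
  A4 = ABS(3) = 3
  D12 = MIN(5, 3) = 3
  B3 = MIN(3, 3) = 3
  G4 = 3 * 3 = 9
  G9 = MAX(3, 9) = 9
  E4 = 3 + 9 = 12
  H4 = MIN(3, 12) = 3
  F3 = ABS(3) = 3
  A9 = MAX(24, 3) = 24
  C3 = 3 + 3 = 6
  E10 = MIN(6, 24) = 6

Propagation after the edit:
  E8 feeds no computation that the output demands — nothing is marked dirty and nothing runs.

Key observation: E8 is never demanded by the output, so the edit triggers no recomputation at all.

New value of E10: 6.
Formula cells that run: none — 0 in total.
Values that change: E8.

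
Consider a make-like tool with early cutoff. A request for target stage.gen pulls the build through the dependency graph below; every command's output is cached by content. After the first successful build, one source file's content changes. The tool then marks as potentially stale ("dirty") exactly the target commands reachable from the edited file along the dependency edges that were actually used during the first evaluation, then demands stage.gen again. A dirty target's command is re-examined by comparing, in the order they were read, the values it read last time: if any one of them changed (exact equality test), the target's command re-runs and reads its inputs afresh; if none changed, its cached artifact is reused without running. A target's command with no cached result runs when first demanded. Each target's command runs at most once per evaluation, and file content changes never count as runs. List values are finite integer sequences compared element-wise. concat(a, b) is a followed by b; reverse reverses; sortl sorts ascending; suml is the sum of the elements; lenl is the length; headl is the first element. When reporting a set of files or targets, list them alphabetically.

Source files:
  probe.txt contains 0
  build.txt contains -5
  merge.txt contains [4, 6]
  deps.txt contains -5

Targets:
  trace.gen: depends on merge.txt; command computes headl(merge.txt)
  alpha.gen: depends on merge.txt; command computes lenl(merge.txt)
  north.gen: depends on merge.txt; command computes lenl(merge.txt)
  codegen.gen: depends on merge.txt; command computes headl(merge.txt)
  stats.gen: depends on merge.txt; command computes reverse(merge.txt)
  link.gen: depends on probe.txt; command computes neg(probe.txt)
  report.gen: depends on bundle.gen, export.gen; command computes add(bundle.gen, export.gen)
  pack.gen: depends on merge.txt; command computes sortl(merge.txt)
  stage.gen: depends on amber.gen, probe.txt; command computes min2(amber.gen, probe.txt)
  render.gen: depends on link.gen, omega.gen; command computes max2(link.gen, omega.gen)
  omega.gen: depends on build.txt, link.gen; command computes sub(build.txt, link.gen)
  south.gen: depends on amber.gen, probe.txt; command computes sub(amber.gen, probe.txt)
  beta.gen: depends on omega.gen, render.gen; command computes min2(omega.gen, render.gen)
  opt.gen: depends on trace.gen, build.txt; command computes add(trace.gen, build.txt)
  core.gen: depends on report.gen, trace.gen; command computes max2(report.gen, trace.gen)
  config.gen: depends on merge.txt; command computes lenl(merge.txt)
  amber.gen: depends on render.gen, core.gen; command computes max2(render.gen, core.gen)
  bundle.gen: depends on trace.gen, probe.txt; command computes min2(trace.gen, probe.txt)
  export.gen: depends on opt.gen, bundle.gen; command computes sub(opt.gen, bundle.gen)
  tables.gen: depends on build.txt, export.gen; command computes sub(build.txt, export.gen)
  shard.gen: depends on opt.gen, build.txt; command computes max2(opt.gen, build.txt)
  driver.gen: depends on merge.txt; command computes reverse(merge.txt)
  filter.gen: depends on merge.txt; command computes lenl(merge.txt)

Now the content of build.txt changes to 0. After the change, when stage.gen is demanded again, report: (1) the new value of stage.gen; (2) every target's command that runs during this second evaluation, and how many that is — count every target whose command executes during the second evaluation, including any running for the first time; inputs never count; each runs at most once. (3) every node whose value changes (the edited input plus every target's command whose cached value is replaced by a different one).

First demand of the output computes:
  link.gen = neg(0) = 0
  omega.gen = sub(-5, 0) = -5
  render.gen = max2(0, -5) = 0
  trace.gen = headl([4, 6]) = 4
  bundle.gen = min2(4, 0) = 0
  opt.gen = add(4, -5) = -1
  export.gen = sub(-1, 0) = -1
  report.gen = add(0, -1) = -1
  core.gen = max2(-1, 4) = 4
  amber.gen = max2(0, 4) = 4
  stage.gen = min2(4, 0) = 0

After the edit, cleaning proceeds:
  omega.gen: a read changed (build.txt -5->0) — executes, giving 0.
  opt.gen: a read changed (build.txt -5->0) — executes, giving 4.
  export.gen: a read changed (opt.gen -1->4) — executes, giving 4.
  render.gen: a read changed (omega.gen -5->0) — executes, giving 0 — identical to its old value.
  report.gen: a read changed (export.gen -1->4) — executes, giving 4.
  core.gen: a read changed (report.gen -1->4) — executes, giving 4 — identical to its old value.
  amber.gen: dirty, but its reads are unchanged (render.gen unchanged, core.gen unchanged); cached 4 stands.
  stage.gen: dirty, but its reads are unchanged (amber.gen unchanged, probe.txt unchanged); cached 0 stands.

Note where the cutoff bites: amber.gen is checked, finds nothing changed, and keeps its cache.

Demanding stage.gen again yields 0.
6 target commands run: core.gen, export.gen, omega.gen, opt.gen, render.gen, report.gen.
The nodes whose values change: build.txt, export.gen, omega.gen, opt.gen, report.gen.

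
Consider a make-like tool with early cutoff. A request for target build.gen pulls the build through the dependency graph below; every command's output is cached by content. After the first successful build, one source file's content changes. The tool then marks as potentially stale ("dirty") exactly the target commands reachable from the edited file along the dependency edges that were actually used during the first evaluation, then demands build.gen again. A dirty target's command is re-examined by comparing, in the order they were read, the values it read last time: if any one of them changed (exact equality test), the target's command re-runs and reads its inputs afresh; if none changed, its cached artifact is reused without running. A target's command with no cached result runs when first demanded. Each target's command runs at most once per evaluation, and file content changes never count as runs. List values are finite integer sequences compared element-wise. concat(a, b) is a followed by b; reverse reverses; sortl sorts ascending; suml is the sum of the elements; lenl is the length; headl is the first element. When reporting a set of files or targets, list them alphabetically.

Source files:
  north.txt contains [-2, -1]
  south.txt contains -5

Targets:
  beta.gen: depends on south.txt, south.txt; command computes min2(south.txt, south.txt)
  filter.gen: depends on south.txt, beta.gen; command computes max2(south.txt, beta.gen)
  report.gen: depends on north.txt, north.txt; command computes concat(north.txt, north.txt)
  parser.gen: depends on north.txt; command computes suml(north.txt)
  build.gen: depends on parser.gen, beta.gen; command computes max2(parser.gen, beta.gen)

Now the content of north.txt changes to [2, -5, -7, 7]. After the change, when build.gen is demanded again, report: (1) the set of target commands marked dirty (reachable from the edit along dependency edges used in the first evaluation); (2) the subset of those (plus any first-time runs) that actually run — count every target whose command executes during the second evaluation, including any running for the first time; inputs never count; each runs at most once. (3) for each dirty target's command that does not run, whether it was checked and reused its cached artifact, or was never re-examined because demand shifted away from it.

The edit dirties: build.gen, parser.gen.
1 target commands run: parser.gen.
Cache hits after checking: build.gen.
Note the absorption at parser.gen: it re-runs yet its value is the same, leaving the output's value untouched.

First demand of the output computes:
  beta.gen = min2(-5, -5) = -5
  parser.gen = suml([-2, -1]) = -3
  build.gen = max2(-3, -5) = -3

After the edit, cleaning proceeds:
  parser.gen: a read changed (north.txt [-2, -1]->[2, -5, -7, 7]) — executes, giving -3 — identical to its old value.
  build.gen: dirty, but its reads are unchanged (parser.gen unchanged, beta.gen unchanged); cached -3 stands.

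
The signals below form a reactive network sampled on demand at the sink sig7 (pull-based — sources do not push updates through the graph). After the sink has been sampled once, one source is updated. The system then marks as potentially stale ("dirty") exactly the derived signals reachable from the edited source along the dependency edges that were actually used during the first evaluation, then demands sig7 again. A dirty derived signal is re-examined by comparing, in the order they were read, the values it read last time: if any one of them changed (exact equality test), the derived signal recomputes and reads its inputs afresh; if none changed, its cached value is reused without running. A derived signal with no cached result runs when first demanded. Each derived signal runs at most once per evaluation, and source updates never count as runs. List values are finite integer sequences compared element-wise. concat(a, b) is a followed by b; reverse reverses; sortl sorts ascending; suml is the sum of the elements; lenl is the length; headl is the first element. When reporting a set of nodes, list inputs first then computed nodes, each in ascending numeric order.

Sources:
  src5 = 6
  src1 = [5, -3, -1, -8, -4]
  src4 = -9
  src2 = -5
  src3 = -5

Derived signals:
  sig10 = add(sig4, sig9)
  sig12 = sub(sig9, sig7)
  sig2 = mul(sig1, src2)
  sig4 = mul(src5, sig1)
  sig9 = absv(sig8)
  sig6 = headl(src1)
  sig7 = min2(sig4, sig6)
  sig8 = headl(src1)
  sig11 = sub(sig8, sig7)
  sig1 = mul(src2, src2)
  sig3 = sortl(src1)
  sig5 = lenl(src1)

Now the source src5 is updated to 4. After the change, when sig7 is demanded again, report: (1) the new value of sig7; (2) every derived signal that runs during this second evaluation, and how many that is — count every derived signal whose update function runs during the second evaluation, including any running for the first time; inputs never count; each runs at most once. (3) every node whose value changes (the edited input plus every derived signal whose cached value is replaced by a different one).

sig7 now evaluates to 5.
Run set: sig4, sig7 (2 run).
Changed values: src5, sig4.

Initial pass — values computed on the first demand:
  sig1 = mul(-5, -5) = 25
  sig4 = mul(6, 25) = 150
  sig6 = headl([5, -3, -1, -8, -4]) = 5
  sig7 = min2(150, 5) = 5

Second demand — change propagation:
  sig4: re-runs because src5 6->4; new result 100.
  sig7: re-runs because sig4 150->100; new result 5 (unchanged).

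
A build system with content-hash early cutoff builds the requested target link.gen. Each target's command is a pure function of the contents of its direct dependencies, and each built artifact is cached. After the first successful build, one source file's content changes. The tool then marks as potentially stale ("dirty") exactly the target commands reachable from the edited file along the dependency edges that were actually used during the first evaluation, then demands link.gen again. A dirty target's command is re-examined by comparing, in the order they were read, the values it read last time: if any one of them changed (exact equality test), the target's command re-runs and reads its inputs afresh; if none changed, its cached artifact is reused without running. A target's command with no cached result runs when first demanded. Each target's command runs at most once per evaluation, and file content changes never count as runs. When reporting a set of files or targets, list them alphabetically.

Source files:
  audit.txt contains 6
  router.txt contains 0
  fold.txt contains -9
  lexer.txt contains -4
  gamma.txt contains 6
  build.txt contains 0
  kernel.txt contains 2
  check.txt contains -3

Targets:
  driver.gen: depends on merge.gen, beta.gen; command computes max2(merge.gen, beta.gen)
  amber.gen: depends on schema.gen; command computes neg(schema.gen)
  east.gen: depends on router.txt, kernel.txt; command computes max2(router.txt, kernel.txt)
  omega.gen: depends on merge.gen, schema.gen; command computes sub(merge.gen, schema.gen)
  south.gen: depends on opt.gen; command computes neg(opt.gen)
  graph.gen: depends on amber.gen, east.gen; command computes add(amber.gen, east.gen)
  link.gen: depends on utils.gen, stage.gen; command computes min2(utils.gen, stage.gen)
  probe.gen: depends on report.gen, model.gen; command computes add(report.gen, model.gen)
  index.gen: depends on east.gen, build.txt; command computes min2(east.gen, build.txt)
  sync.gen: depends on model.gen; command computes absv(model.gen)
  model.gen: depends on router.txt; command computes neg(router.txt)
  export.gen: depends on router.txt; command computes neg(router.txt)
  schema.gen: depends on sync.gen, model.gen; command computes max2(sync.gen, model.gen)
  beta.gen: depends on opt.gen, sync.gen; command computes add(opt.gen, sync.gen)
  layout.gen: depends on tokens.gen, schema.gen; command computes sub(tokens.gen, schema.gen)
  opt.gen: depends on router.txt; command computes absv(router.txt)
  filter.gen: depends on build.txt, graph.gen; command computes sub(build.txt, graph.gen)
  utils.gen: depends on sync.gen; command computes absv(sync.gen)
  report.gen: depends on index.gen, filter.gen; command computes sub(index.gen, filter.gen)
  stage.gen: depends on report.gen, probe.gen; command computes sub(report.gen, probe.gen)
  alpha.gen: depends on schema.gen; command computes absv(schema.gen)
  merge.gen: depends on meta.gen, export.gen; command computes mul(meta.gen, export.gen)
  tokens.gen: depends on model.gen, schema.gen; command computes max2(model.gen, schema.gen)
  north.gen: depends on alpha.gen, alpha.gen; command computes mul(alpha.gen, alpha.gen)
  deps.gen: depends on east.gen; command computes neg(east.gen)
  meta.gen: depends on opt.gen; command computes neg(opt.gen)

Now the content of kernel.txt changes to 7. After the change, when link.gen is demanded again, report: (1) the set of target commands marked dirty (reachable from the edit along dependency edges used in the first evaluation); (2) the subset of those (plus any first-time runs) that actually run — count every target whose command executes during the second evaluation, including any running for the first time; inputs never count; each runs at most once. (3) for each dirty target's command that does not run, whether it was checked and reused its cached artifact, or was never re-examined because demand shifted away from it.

First evaluation (everything demanded from the output):
  east.gen = max2(0, 2) = 2
  index.gen = min2(2, 0) = 0
  model.gen = neg(0) = 0
  sync.gen = absv(0) = 0
  schema.gen = max2(0, 0) = 0
  amber.gen = neg(0) = 0
  graph.gen = add(0, 2) = 2
  filter.gen = sub(0, 2) = -2
  report.gen = sub(0, -2) = 2
  probe.gen = add(2, 0) = 2
  stage.gen = sub(2, 2) = 0
  utils.gen = absv(0) = 0
  link.gen = min2(0, 0) = 0

Propagation after the edit:
  east.gen: runs — kernel.txt 2->7; result 7.
  graph.gen: runs — east.gen 2->7; result 7.
  filter.gen: runs — graph.gen 2->7; result -7.
  index.gen: runs — east.gen 2->7; result 0 (same value as before).
  report.gen: runs — filter.gen -2->-7; result 7.
  probe.gen: runs — report.gen 2->7; result 7.
  stage.gen: runs — report.gen 2->7; probe.gen 2->7; result 0 (same value as before).
  link.gen: checked — values it read are unchanged (utils.gen unchanged, stage.gen unchanged); reused cached 0 without running.

Key observation: the cutoff stops propagation at link.gen — its inputs' values are unchanged, so it reuses its cache.

Marked dirty: east.gen, filter.gen, graph.gen, index.gen, link.gen, probe.gen, report.gen, stage.gen.
Target commands that run: east.gen, filter.gen, graph.gen, index.gen, probe.gen, report.gen, stage.gen — 7 in total.
Checked but reused from cache: link.gen.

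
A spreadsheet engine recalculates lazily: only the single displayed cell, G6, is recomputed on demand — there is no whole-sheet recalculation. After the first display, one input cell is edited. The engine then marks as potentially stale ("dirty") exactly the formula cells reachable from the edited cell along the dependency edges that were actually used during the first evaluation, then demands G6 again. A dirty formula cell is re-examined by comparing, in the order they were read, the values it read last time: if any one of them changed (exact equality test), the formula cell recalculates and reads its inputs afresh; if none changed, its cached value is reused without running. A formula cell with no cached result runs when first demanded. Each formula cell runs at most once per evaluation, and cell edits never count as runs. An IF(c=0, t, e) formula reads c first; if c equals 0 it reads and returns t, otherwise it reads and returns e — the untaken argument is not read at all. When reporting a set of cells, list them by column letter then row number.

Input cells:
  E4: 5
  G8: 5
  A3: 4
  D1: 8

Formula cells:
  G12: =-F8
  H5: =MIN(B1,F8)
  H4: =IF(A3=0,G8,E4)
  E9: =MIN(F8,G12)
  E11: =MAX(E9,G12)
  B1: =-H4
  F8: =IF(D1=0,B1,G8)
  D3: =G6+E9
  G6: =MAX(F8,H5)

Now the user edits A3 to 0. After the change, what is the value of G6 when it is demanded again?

New value of G6: 5.
Key observation: the change is absorbed at H4 — it re-runs but produces the same value, and the output's value is unchanged.

First evaluation (everything demanded from the output):
  H4 = IF(A3=0: A3=4 -> else branch E4) = 5
  B1 = -(5) = -5
  F8 = IF(D1=0: D1=8 -> else branch G8) = 5
  H5 = MIN(-5, 5) = -5
  G6 = MAX(5, -5) = 5

Propagation after the edit:
  H4: runs — A3 4->0; result 5 (same value as before).
  B1: checked — values it read are unchanged (H4 unchanged); reused cached -5 without running.
  H5: checked — values it read are unchanged (B1 unchanged, F8 unchanged); reused cached -5 without running.
  G6: checked — values it read are unchanged (F8 unchanged, H5 unchanged); reused cached 5 without running.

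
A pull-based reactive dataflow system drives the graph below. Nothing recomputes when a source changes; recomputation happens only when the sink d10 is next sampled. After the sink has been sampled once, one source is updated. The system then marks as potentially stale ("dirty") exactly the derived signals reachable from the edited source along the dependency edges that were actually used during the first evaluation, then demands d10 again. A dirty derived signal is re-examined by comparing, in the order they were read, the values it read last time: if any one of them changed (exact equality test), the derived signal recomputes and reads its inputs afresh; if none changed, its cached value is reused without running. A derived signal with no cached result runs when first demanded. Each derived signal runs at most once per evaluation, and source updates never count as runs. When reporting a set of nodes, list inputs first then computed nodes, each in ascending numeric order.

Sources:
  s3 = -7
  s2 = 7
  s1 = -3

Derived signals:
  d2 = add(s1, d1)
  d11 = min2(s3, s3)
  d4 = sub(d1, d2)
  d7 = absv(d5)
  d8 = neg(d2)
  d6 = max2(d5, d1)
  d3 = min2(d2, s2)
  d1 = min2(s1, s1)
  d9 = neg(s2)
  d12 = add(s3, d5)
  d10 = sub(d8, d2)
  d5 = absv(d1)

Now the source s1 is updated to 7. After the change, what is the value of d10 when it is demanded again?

First evaluation (everything demanded from the output):
  d1 = min2(-3, -3) = -3
  d2 = add(-3, -3) = -6
  d8 = neg(-6) = 6
  d10 = sub(6, -6) = 12

Propagation after the edit:
  d1: runs — s1 -3->7; s1 -3->7; result 7.
  d2: runs — s1 -3->7; d1 -3->7; result 14.
  d8: runs — d2 -6->14; result -14.
  d10: runs — d8 6->-14; d2 -6->14; result -28.

New value of d10: -28.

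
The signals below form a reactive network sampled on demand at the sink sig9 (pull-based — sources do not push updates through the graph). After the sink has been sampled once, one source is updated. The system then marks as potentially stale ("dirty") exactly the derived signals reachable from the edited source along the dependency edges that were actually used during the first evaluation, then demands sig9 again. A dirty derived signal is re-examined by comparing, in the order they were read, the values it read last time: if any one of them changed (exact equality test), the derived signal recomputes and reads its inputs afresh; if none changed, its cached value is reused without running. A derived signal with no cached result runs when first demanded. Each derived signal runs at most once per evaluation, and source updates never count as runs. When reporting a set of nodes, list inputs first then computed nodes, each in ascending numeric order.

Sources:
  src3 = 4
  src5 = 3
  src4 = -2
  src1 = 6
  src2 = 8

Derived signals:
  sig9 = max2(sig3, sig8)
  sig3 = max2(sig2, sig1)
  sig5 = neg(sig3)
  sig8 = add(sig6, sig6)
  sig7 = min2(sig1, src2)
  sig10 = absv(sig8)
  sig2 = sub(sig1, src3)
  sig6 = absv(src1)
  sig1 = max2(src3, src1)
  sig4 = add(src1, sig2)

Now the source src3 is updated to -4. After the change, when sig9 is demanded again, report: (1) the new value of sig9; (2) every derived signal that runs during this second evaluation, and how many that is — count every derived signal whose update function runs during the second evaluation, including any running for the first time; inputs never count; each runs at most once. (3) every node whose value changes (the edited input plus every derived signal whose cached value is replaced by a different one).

sig9 now evaluates to 12.
Run set: sig1, sig2, sig3, sig9 (4 run).
Changed values: src3, sig2, sig3.

Initial pass — values computed on the first demand:
  sig1 = max2(4, 6) = 6
  sig2 = sub(6, 4) = 2
  sig3 = max2(2, 6) = 6
  sig6 = absv(6) = 6
  sig8 = add(6, 6) = 12
  sig9 = max2(6, 12) = 12

Second demand — change propagation:
  sig1: re-runs because src3 4->-4; new result 6 (unchanged).
  sig2: re-runs because src3 4->-4; new result 10.
  sig3: re-runs because sig2 2->10; new result 10.
  sig9: re-runs because sig3 6->10; new result 12 (unchanged).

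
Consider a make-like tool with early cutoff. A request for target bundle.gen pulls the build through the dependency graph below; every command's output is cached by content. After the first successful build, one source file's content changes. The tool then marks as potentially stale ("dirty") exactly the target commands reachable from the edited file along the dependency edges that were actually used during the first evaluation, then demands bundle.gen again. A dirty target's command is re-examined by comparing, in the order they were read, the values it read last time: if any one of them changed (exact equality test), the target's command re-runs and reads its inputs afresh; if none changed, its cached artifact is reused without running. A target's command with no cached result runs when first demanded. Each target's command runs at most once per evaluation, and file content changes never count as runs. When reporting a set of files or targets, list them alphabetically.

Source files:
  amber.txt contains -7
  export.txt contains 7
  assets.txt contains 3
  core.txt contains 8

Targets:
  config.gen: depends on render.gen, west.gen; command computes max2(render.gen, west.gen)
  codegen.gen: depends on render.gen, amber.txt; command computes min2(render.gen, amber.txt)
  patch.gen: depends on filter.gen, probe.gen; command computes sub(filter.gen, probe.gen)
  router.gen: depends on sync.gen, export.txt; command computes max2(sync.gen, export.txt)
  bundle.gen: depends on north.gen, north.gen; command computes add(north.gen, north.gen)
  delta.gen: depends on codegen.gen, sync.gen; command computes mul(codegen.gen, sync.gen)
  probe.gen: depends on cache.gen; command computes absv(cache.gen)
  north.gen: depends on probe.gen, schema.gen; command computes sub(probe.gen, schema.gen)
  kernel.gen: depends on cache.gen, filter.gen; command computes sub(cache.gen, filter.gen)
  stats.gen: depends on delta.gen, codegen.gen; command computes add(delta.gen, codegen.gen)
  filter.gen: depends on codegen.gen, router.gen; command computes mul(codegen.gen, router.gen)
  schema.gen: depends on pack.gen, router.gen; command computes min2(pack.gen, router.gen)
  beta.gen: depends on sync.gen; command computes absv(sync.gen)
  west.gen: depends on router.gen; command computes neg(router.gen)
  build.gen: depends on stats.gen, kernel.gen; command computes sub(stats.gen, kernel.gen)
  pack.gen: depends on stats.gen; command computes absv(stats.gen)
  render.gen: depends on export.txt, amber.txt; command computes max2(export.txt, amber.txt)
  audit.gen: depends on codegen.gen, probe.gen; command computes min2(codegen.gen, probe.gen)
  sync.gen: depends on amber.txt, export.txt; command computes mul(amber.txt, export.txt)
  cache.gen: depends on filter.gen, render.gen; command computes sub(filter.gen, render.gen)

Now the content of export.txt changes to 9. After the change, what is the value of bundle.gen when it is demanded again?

Demanding bundle.gen again yields 126.

First demand of the output computes:
  render.gen = max2(7, -7) = 7
  codegen.gen = min2(7, -7) = -7
  sync.gen = mul(-7, 7) = -49
  delta.gen = mul(-7, -49) = 343
  router.gen = max2(-49, 7) = 7
  filter.gen = mul(-7, 7) = -49
  cache.gen = sub(-49, 7) = -56
  probe.gen = absv(-56) = 56
  stats.gen = add(343, -7) = 336
  pack.gen = absv(336) = 336
  schema.gen = min2(336, 7) = 7
  north.gen = sub(56, 7) = 49
  bundle.gen = add(49, 49) = 98

After the edit, cleaning proceeds:
  render.gen: a read changed (export.txt 7->9) — executes, giving 9.
  codegen.gen: a read changed (render.gen 7->9) — executes, giving -7 — identical to its old value.
  sync.gen: a read changed (export.txt 7->9) — executes, giving -63.
  delta.gen: a read changed (sync.gen -49->-63) — executes, giving 441.
  router.gen: a read changed (sync.gen -49->-63; export.txt 7->9) — executes, giving 9.
  filter.gen: a read changed (router.gen 7->9) — executes, giving -63.
  cache.gen: a read changed (filter.gen -49->-63; render.gen 7->9) — executes, giving -72.
  probe.gen: a read changed (cache.gen -56->-72) — executes, giving 72.
  stats.gen: a read changed (delta.gen 343->441) — executes, giving 434.
  pack.gen: a read changed (stats.gen 336->434) — executes, giving 434.
  schema.gen: a read changed (pack.gen 336->434; router.gen 7->9) — executes, giving 9.
  north.gen: a read changed (probe.gen 56->72; schema.gen 7->9) — executes, giving 63.
  bundle.gen: a read changed (north.gen 49->63; north.gen 49->63) — executes, giving 126.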